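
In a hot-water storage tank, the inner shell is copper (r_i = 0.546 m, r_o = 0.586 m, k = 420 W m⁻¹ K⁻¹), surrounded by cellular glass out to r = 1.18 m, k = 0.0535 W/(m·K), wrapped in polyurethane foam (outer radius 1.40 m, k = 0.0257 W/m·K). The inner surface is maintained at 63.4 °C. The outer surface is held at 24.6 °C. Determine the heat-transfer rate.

Treat each layer as a resistance in series:
  R_copper = (1/0.546 − 1/0.586)/(4πk) = 0.1250/(4π·420) = 2.369×10^-5 K/W
  R_cellular glass = (1/0.586 − 1/1.18)/(4πk) = 0.8590/(4π·0.0535) = 1.278 K/W
  R_polyurethane foam = (1/1.18 − 1/1.40)/(4πk) = 0.1332/(4π·0.0257) = 0.4124 K/W
ΣR = 2.369×10^-5 + 1.278 + 0.4124 = 1.690 K/W
Q = ΔT/ΣR = (63.4 °C − 24.6 °C)/1.690 = 23.0 W

Q = 23.0 W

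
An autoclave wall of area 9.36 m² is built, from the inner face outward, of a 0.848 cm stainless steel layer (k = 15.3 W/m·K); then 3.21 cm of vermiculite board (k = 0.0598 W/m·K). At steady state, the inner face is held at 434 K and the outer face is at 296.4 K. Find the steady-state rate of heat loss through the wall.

Q = 2.40 kW

Series thermal resistances, inner to outer:
  R_stainless steel = L/(kA) = 0.00848/(15.3·9.36) = 5.921×10^-5 K/W
  R_vermiculite board = L/(kA) = 0.0321/(0.0598·9.36) = 0.05735 K/W
ΣR = 5.921×10^-5 + 0.05735 = 0.05741 K/W
Q = ΔT/ΣR = (434 K − 296.4 K)/0.05741 = 2400 W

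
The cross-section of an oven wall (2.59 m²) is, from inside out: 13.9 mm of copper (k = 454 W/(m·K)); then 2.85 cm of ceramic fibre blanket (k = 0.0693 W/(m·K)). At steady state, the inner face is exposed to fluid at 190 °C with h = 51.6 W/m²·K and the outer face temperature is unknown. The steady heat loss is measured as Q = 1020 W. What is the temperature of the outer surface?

Sum the resistances:
  R_conv,in = 1/(hA) = 1/(51.6·2.59) = 0.007483 K/W
  R_copper = L/(kA) = 0.0139/(454·2.59) = 1.182×10^-5 K/W
  R_ceramic fibre blanket = L/(kA) = 0.0285/(0.0693·2.59) = 0.1588 K/W
ΣR = 0.1663 K/W
ΔT = Q·ΣR = 1020 × 0.1663 = 169.6 K
Heat flows outward, so T_out = T_in − ΔT = 190 − 169.6 = 20.4 °C

T_out = 20.4 °C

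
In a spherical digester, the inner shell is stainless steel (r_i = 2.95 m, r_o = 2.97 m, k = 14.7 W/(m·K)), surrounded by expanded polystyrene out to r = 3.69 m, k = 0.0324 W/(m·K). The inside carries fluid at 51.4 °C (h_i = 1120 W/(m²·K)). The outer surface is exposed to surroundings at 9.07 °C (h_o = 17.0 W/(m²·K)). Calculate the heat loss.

Q = 262 W

Resistance network (inner→outer):
  R_conv,in = 1/(4πr²h) = 1/(4π·2.95²·1120) = 8.164×10^-6 K/W
  R_stainless steel = (1/2.95 − 1/2.97)/(4πk) = 0.002283/(4π·14.7) = 1.236×10^-5 K/W
  R_expanded polystyrene = (1/2.97 − 1/3.69)/(4πk) = 0.06570/(4π·0.0324) = 0.1614 K/W
  R_conv,out = 1/(4πr²h) = 1/(4π·3.69²·17.0) = 3.438×10^-4 K/W
ΣR = 8.164×10^-6 + 1.236×10^-5 + 0.1614 + 3.438×10^-4 = 0.1618 K/W
Q = ΔT/ΣR = (51.4 °C − 9.07 °C)/0.1618 = 262 W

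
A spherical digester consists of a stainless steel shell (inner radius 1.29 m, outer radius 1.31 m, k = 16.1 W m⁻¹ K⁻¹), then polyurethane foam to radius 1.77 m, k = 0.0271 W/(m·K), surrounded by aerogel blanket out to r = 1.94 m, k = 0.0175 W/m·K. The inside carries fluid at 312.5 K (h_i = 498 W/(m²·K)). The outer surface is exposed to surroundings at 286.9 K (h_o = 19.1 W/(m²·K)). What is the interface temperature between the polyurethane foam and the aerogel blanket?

Series thermal resistances, inner to outer:
  R_conv,in = 1/(4πr²h) = 1/(4π·1.29²·498) = 9.602×10^-5 K/W
  R_stainless steel = (1/1.29 − 1/1.31)/(4πk) = 0.01184/(4π·16.1) = 5.850×10^-5 K/W
  R_polyurethane foam = (1/1.31 − 1/1.77)/(4πk) = 0.1984/(4π·0.0271) = 0.5826 K/W
  R_aerogel blanket = (1/1.77 − 1/1.94)/(4πk) = 0.04951/(4π·0.0175) = 0.2251 K/W
  R_conv,out = 1/(4πr²h) = 1/(4π·1.94²·19.1) = 0.001107 K/W
ΣR = 9.602×10^-5 + 5.850×10^-5 + 0.5826 + 0.2251 + 0.001107 = 0.8090 K/W
Q = ΔT/ΣR = (312.5 K − 286.9 K)/0.8090 = 31.64 W
From the inner boundary to the polyurethane foam/aerogel blanket interface, ΣR_partial = 0.5828 K/W.
T_interface = T_in − Q·ΣR_partial = 312.5 K − (31.64)(0.5828) = 294.1 K

T = 294.1 K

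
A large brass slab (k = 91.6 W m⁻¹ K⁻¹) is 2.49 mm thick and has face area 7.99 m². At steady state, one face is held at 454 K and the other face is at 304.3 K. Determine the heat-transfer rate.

Q = kA·ΔT/L = 91.6 × 7.99 × |454 K − 304.3 K| / 0.00249 = 4.40×10^7 W

Q = 44000 kW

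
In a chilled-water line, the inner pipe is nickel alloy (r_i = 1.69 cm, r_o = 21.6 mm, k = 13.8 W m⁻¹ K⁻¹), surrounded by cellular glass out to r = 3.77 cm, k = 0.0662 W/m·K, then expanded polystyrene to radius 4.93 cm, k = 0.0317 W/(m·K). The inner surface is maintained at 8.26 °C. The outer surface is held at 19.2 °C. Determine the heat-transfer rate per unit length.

Q' = 4.07 W/m

Resistance network (inner→outer):
  R'_nickel alloy = ln(0.0216/0.0169)/(2πk) = 0.2454/(2π·13.8) = 0.002830 m·K/W
  R'_cellular glass = ln(0.0377/0.0216)/(2πk) = 0.5570/(2π·0.0662) = 1.339 m·K/W
  R'_expanded polystyrene = ln(0.0493/0.0377)/(2πk) = 0.2683/(2π·0.0317) = 1.347 m·K/W
ΣR = 0.002830 + 1.339 + 1.347 = 2.689 m·K/W
Q' = ΔT/ΣR = (8.26 °C − 19.2 °C)/2.689 = -4.07 W/m
(Negative Q' ⇒ heat flows inward; heat gain = 4.07 W/m.)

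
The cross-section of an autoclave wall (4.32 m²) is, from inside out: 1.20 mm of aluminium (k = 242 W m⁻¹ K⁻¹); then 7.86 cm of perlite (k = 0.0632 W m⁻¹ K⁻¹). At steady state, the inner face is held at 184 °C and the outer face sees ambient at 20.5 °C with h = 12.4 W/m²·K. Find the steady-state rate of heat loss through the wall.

Series thermal resistances, inner to outer:
  R_aluminium = L/(kA) = 0.00120/(242·4.32) = 1.148×10^-6 K/W
  R_perlite = L/(kA) = 0.0786/(0.0632·4.32) = 0.2879 K/W
  R_conv,out = 1/(hA) = 1/(12.4·4.32) = 0.01867 K/W
ΣR = 1.148×10^-6 + 0.2879 + 0.01867 = 0.3066 K/W
Q = ΔT/ΣR = (184 °C − 20.5 °C)/0.3066 = 533 W

Q = 533 W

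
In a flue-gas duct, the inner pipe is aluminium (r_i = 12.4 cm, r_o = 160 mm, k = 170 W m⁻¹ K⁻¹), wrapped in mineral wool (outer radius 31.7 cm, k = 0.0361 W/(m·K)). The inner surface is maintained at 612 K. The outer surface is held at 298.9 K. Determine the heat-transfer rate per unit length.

Treat each layer as a resistance in series:
  R'_aluminium = ln(0.160/0.124)/(2πk) = 0.2549/(2π·170) = 2.386×10^-4 m·K/W
  R'_mineral wool = ln(0.317/0.160)/(2πk) = 0.6837/(2π·0.0361) = 3.014 m·K/W
ΣR = 2.386×10^-4 + 3.014 = 3.014 m·K/W
Q' = ΔT/ΣR = (612 K − 298.9 K)/3.014 = 104 W/m

Q' = 104 W/m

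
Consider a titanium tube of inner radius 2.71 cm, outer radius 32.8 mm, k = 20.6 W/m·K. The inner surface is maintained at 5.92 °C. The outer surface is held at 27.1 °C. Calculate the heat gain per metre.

Q' = 2πk·ΔT/ln(r₂/r₁) = 2π × 20.6 × 21.18 / ln(0.0328/0.0271) = 14400 W/m

Q' = 14.4 kW/m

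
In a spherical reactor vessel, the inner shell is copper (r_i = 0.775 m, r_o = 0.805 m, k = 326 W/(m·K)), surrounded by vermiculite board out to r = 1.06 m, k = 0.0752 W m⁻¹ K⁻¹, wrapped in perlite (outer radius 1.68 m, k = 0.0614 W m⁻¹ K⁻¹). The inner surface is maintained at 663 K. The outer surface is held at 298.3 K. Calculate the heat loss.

Series thermal resistances, inner to outer:
  R_copper = (1/0.775 − 1/0.805)/(4πk) = 0.04809/(4π·326) = 1.174×10^-5 K/W
  R_vermiculite board = (1/0.805 − 1/1.06)/(4πk) = 0.2988/(4π·0.0752) = 0.3162 K/W
  R_perlite = (1/1.06 − 1/1.68)/(4πk) = 0.3482/(4π·0.0614) = 0.4512 K/W
ΣR = 1.174×10^-5 + 0.3162 + 0.4512 = 0.7674 K/W
Q = ΔT/ΣR = (663 K − 298.3 K)/0.7674 = 475 W

Q = 475 W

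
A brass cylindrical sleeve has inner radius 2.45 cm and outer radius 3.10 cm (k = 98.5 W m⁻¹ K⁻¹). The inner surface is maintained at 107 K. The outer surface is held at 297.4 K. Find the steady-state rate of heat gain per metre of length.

Q' = 5.01×10^5 W/m

Q' = 2πk·ΔT/ln(r₂/r₁) = 2π × 98.5 × 190.4 / ln(0.0310/0.0245) = 5.01×10^5 W/m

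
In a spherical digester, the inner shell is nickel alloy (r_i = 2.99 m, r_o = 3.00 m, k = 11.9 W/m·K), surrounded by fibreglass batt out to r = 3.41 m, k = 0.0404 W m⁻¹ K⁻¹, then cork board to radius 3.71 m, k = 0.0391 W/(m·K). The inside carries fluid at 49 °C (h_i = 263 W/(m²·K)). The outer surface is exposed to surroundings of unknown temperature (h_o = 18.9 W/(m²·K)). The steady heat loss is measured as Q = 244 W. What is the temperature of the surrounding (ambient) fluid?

T_out = 17.9 °C

Sum the resistances:
  R_conv,in = 1/(4πr²h) = 1/(4π·2.99²·263) = 3.384×10^-5 K/W
  R_nickel alloy = (1/2.99 − 1/3.00)/(4πk) = 0.001115/(4π·11.9) = 7.455×10^-6 K/W
  R_fibreglass batt = (1/3.00 − 1/3.41)/(4πk) = 0.04008/(4π·0.0404) = 0.07894 K/W
  R_cork board = (1/3.41 − 1/3.71)/(4πk) = 0.02371/(4π·0.0391) = 0.04826 K/W
  R_conv,out = 1/(4πr²h) = 1/(4π·3.71²·18.9) = 3.059×10^-4 K/W
ΣR = 0.1276 K/W
ΔT = Q·ΣR = 244 × 0.1276 = 31.13 K
Heat flows outward, so T_out = T_in − ΔT = 49 − 31.13 = 17.9 °C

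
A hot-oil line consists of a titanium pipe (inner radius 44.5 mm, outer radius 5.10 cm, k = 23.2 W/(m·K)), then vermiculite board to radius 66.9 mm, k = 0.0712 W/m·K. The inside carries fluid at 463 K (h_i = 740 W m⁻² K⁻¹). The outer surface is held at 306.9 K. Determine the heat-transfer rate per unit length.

Series thermal resistances, inner to outer:
  R'_conv,in = 1/(2πr h) = 1/(2π·0.0445·740) = 0.004833 m·K/W
  R'_titanium = ln(0.0510/0.0445)/(2πk) = 0.1363/(2π·23.2) = 9.353×10^-4 m·K/W
  R'_vermiculite board = ln(0.0669/0.0510)/(2πk) = 0.2714/(2π·0.0712) = 0.6066 m·K/W
ΣR = 0.004833 + 9.353×10^-4 + 0.6066 = 0.6124 m·K/W
Q' = ΔT/ΣR = (463 K − 306.9 K)/0.6124 = 255 W/m

Q' = 255 W/m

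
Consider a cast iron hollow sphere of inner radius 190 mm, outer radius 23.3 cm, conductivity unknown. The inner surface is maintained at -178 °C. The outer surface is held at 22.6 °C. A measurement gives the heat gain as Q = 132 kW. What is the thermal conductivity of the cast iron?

k = 50.9 W/m·K

ΣR = ΔT/Q = |-178 − 22.6|/1.32×10^5 = 0.001520 K/W
(1/r₁−1/r₂)/(4πk) = 0.001520 ⇒ k = 0.9713/(4π·0.001520) = 50.9 W/m·K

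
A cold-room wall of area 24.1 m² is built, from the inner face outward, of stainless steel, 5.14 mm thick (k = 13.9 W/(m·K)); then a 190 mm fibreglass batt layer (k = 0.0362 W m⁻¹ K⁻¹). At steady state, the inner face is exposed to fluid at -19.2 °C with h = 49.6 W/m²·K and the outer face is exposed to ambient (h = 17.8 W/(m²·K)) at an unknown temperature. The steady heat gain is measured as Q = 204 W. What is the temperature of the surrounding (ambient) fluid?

T_out = 25.9 °C

Series resistances:
  R_conv,in = 1/(hA) = 1/(49.6·24.1) = 8.366×10^-4 K/W
  R_stainless steel = L/(kA) = 0.00514/(13.9·24.1) = 1.534×10^-5 K/W
  R_fibreglass batt = L/(kA) = 0.190/(0.0362·24.1) = 0.2178 K/W
  R_conv,out = 1/(hA) = 1/(17.8·24.1) = 0.002331 K/W
ΣR = 0.2210 K/W
ΔT = Q·ΣR = 204 × 0.2210 = 45.08 K
Heat flows inward, so T_out = T_in + ΔT = -19.2 + 45.08 = 25.9 °C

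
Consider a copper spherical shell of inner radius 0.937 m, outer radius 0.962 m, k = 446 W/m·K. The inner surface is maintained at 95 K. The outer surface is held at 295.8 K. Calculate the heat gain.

Q = 4.06×10^7 W

Q = 4πk·ΔT/(1/r₁ − 1/r₂) = 4π × 446 × 200.8 / (1/0.937 − 1/0.962) = 4.06×10^7 W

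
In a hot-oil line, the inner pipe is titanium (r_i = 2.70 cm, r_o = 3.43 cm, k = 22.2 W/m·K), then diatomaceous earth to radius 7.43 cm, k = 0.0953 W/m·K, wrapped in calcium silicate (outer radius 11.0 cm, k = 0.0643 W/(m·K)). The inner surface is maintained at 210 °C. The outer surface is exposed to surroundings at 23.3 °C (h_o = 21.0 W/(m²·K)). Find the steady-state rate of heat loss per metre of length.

Q' = 80.0 W/m

Resistance network (inner→outer):
  R'_titanium = ln(0.0343/0.0270)/(2πk) = 0.2393/(2π·22.2) = 0.001716 m·K/W
  R'_diatomaceous earth = ln(0.0743/0.0343)/(2πk) = 0.7730/(2π·0.0953) = 1.291 m·K/W
  R'_calcium silicate = ln(0.110/0.0743)/(2πk) = 0.3924/(2π·0.0643) = 0.9712 m·K/W
  R'_conv,out = 1/(2πr h) = 1/(2π·0.110·21.0) = 0.06890 m·K/W
ΣR = 0.001716 + 1.291 + 0.9712 + 0.06890 = 2.333 m·K/W
Q' = ΔT/ΣR = (210 °C − 23.3 °C)/2.333 = 80.0 W/m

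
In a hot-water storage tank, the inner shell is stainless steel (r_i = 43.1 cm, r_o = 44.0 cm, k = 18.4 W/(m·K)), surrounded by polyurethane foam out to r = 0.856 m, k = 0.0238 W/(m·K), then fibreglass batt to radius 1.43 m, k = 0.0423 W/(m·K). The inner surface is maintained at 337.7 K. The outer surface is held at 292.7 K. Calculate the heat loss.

Q = 9.84 W

Resistance network (inner→outer):
  R_stainless steel = (1/0.431 − 1/0.440)/(4πk) = 0.04746/(4π·18.4) = 2.053×10^-4 K/W
  R_polyurethane foam = (1/0.440 − 1/0.856)/(4πk) = 1.105/(4π·0.0238) = 3.693 K/W
  R_fibreglass batt = (1/0.856 − 1/1.43)/(4πk) = 0.4689/(4π·0.0423) = 0.8822 K/W
ΣR = 2.053×10^-4 + 3.693 + 0.8822 = 4.575 K/W
Q = ΔT/ΣR = (337.7 K − 292.7 K)/4.575 = 9.84 W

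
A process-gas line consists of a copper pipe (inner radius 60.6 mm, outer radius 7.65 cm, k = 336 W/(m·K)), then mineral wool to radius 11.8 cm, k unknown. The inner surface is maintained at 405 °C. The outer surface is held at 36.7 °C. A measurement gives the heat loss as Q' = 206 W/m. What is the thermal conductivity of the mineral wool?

ΣR = ΔT/Q' = |405 − 36.7|/206 = 1.788 m·K/W
Known resistances:
  R'_copper = ln(0.0765/0.0606)/(2πk) = 0.2330/(2π·336) = 1.104×10^-4 m·K/W
R_mineral wool = ΣR − ΣR_known = 1.788 − 1.104×10^-4 = 1.788 m·K/W
ln(r₂/r₁)/(2πk) = 1.788 ⇒ k = 0.4334/(2π·1.788) = 0.0386 W/m·K

k = 0.0386 W/m·K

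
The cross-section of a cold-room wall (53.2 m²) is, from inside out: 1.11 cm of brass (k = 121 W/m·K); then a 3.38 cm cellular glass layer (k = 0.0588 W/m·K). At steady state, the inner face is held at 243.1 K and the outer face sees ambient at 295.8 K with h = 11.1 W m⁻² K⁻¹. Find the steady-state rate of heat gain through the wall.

Q = 4.22 kW

Resistance network (inner→outer):
  R_brass = L/(kA) = 0.0111/(121·53.2) = 1.724×10^-6 K/W
  R_cellular glass = L/(kA) = 0.0338/(0.0588·53.2) = 0.01081 K/W
  R_conv,out = 1/(hA) = 1/(11.1·53.2) = 0.001693 K/W
ΣR = 1.724×10^-6 + 0.01081 + 0.001693 = 0.01250 K/W
Q = ΔT/ΣR = (243.1 K − 295.8 K)/0.01250 = -4220 W
(Negative Q ⇒ heat flows inward; heat gain = 4220 W.)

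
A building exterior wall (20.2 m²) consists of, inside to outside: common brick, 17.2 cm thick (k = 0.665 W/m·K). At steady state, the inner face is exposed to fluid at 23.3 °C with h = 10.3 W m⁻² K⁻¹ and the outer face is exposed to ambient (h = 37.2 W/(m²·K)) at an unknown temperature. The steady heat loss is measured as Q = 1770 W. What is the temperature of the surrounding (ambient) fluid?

Sum the resistances:
  R_conv,in = 1/(hA) = 1/(10.3·20.2) = 0.004806 K/W
  R_common brick = L/(kA) = 0.172/(0.665·20.2) = 0.01280 K/W
  R_conv,out = 1/(hA) = 1/(37.2·20.2) = 0.001331 K/W
ΣR = 0.01894 K/W
ΔT = Q·ΣR = 1770 × 0.01894 = 33.52 K
Heat flows outward, so T_out = T_in − ΔT = 23.3 − 33.52 = -10.2 °C

T_out = -10.2 °C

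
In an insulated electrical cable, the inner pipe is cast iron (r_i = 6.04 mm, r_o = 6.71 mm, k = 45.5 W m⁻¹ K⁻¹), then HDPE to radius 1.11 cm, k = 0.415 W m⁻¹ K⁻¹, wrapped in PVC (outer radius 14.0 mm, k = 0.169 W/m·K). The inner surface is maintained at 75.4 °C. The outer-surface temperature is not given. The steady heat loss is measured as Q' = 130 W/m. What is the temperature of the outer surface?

T_out = 21.8 °C

Series resistances:
  R'_cast iron = ln(0.00671/0.00604)/(2πk) = 0.1052/(2π·45.5) = 3.680×10^-4 m·K/W
  R'_HDPE = ln(0.0111/0.00671)/(2πk) = 0.5033/(2π·0.415) = 0.1930 m·K/W
  R'_PVC = ln(0.0140/0.0111)/(2πk) = 0.2321/(2π·0.169) = 0.2186 m·K/W
ΣR = 0.4120 m·K/W
ΔT = Q'·ΣR = 130 × 0.4120 = 53.56 K
Heat flows outward, so T_out = T_in − ΔT = 75.4 − 53.56 = 21.8 °C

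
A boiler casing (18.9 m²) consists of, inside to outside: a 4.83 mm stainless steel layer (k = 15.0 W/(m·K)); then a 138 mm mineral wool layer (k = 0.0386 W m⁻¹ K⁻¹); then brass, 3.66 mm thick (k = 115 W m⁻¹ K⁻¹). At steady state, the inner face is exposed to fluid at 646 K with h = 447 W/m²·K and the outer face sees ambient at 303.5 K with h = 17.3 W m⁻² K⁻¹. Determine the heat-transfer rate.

Resistance network (inner→outer):
  R_conv,in = 1/(hA) = 1/(447·18.9) = 1.184×10^-4 K/W
  R_stainless steel = L/(kA) = 0.00483/(15.0·18.9) = 1.704×10^-5 K/W
  R_mineral wool = L/(kA) = 0.138/(0.0386·18.9) = 0.1892 K/W
  R_brass = L/(kA) = 0.00366/(115·18.9) = 1.684×10^-6 K/W
  R_conv,out = 1/(hA) = 1/(17.3·18.9) = 0.003058 K/W
ΣR = 1.184×10^-4 + 1.704×10^-5 + 0.1892 + 1.684×10^-6 + 0.003058 = 0.1924 K/W
Q = ΔT/ΣR = (646 K − 303.5 K)/0.1924 = 1780 W

Q = 1780 W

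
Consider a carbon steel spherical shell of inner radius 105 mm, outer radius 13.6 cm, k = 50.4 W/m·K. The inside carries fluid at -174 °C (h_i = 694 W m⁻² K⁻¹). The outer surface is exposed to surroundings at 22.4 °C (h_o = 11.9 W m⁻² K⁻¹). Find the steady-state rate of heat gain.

Q = 523 W

Treat each layer as a resistance in series:
  R_conv,in = 1/(4πr²h) = 1/(4π·0.105²·694) = 0.01040 K/W
  R_carbon steel = (1/0.105 − 1/0.136)/(4πk) = 2.171/(4π·50.4) = 0.003428 K/W
  R_conv,out = 1/(4πr²h) = 1/(4π·0.136²·11.9) = 0.3615 K/W
ΣR = 0.01040 + 0.003428 + 0.3615 = 0.3753 K/W
Q = ΔT/ΣR = (-174 °C − 22.4 °C)/0.3753 = -523 W
(Negative Q ⇒ heat flows inward; heat gain = 523 W.)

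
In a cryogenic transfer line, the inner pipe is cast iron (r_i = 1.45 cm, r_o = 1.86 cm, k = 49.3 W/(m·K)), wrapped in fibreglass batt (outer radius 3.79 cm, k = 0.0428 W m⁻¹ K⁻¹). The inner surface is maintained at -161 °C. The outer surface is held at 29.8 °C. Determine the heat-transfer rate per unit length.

Q' = 72.1 W/m

Resistance network (inner→outer):
  R'_cast iron = ln(0.0186/0.0145)/(2πk) = 0.2490/(2π·49.3) = 8.039×10^-4 m·K/W
  R'_fibreglass batt = ln(0.0379/0.0186)/(2πk) = 0.7118/(2π·0.0428) = 2.647 m·K/W
ΣR = 8.039×10^-4 + 2.647 = 2.648 m·K/W
Q' = ΔT/ΣR = (-161 °C − 29.8 °C)/2.648 = -72.1 W/m
(Negative Q' ⇒ heat flows inward; heat gain = 72.1 W/m.)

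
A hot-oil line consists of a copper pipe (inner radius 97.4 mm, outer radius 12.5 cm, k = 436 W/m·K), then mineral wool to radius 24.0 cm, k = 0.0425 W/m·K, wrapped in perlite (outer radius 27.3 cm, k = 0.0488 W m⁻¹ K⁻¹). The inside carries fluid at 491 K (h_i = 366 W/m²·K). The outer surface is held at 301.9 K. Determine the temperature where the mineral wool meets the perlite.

Treat each layer as a resistance in series:
  R'_conv,in = 1/(2πr h) = 1/(2π·0.0974·366) = 0.004465 m·K/W
  R'_copper = ln(0.125/0.0974)/(2πk) = 0.2495/(2π·436) = 9.107×10^-5 m·K/W
  R'_mineral wool = ln(0.240/0.125)/(2πk) = 0.6523/(2π·0.0425) = 2.443 m·K/W
  R'_perlite = ln(0.273/0.240)/(2πk) = 0.1288/(2π·0.0488) = 0.4202 m·K/W
ΣR = 0.004465 + 9.107×10^-5 + 2.443 + 0.4202 = 2.868 m·K/W
Q' = ΔT/ΣR = (491 K − 301.9 K)/2.868 = 65.93 W/m
From the inner boundary to the mineral wool/perlite interface, ΣR_partial = 2.448 m·K/W.
T_interface = T_in − Q'·ΣR_partial = 491 K − (65.93)(2.448) = 329.6 K

T = 329.6 K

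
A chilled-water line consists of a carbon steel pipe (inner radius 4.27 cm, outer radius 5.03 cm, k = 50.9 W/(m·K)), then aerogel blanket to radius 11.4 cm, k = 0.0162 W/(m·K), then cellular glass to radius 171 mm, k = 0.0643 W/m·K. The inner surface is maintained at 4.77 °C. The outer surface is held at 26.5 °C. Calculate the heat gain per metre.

Treat each layer as a resistance in series:
  R'_carbon steel = ln(0.0503/0.0427)/(2πk) = 0.1638/(2π·50.9) = 5.122×10^-4 m·K/W
  R'_aerogel blanket = ln(0.114/0.0503)/(2πk) = 0.8182/(2π·0.0162) = 8.038 m·K/W
  R'_cellular glass = ln(0.171/0.114)/(2πk) = 0.4055/(2π·0.0643) = 1.004 m·K/W
ΣR = 5.122×10^-4 + 8.038 + 1.004 = 9.043 m·K/W
Q' = ΔT/ΣR = (4.77 °C − 26.5 °C)/9.043 = -2.40 W/m
(Negative Q' ⇒ heat flows inward; heat gain = 2.40 W/m.)

Q' = 2.40 W/m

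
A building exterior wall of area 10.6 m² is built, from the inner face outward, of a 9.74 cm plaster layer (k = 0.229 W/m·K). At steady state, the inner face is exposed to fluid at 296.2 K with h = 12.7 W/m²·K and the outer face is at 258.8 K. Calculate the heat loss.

Q = 786 W

Treat each layer as a resistance in series:
  R_conv,in = 1/(hA) = 1/(12.7·10.6) = 0.007428 K/W
  R_plaster = L/(kA) = 0.0974/(0.229·10.6) = 0.04013 K/W
ΣR = 0.007428 + 0.04013 = 0.04756 K/W
Q = ΔT/ΣR = (296.2 K − 258.8 K)/0.04756 = 786 W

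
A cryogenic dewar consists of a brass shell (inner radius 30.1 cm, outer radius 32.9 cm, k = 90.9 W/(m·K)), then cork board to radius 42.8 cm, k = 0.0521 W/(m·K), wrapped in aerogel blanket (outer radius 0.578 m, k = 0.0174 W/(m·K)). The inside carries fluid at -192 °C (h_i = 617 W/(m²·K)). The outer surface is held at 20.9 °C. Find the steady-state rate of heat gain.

Q = 55.3 W

Treat each layer as a resistance in series:
  R_conv,in = 1/(4πr²h) = 1/(4π·0.301²·617) = 0.001424 K/W
  R_brass = (1/0.301 − 1/0.329)/(4πk) = 0.2827/(4π·90.9) = 2.475×10^-4 K/W
  R_cork board = (1/0.329 − 1/0.428)/(4πk) = 0.7031/(4π·0.0521) = 1.074 K/W
  R_aerogel blanket = (1/0.428 − 1/0.578)/(4πk) = 0.6063/(4π·0.0174) = 2.773 K/W
ΣR = 0.001424 + 2.475×10^-4 + 1.074 + 2.773 = 3.849 K/W
Q = ΔT/ΣR = (-192 °C − 20.9 °C)/3.849 = -55.3 W
(Negative Q ⇒ heat flows inward; heat gain = 55.3 W.)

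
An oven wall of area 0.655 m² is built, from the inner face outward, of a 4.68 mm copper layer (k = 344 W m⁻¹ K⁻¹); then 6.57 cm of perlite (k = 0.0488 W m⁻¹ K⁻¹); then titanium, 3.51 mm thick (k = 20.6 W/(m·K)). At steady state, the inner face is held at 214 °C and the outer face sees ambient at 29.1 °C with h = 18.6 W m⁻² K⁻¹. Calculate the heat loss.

Q = 86.5 W

Series thermal resistances, inner to outer:
  R_copper = L/(kA) = 0.00468/(344·0.655) = 2.077×10^-5 K/W
  R_perlite = L/(kA) = 0.0657/(0.0488·0.655) = 2.055 K/W
  R_titanium = L/(kA) = 0.00351/(20.6·0.655) = 2.601×10^-4 K/W
  R_conv,out = 1/(hA) = 1/(18.6·0.655) = 0.08208 K/W
ΣR = 2.077×10^-5 + 2.055 + 2.601×10^-4 + 0.08208 = 2.137 K/W
Q = ΔT/ΣR = (214 °C − 29.1 °C)/2.137 = 86.5 W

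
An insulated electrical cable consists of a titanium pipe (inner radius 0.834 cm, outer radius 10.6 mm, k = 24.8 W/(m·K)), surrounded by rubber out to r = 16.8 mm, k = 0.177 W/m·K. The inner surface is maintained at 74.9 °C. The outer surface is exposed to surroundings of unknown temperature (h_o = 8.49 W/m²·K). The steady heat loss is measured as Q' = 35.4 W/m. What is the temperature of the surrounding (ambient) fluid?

T_out = 20.7 °C

Sum the resistances:
  R'_titanium = ln(0.0106/0.00834)/(2πk) = 0.2398/(2π·24.8) = 0.001539 m·K/W
  R'_rubber = ln(0.0168/0.0106)/(2πk) = 0.4605/(2π·0.177) = 0.4141 m·K/W
  R'_conv,out = 1/(2πr h) = 1/(2π·0.0168·8.49) = 1.116 m·K/W
ΣR = 1.531 m·K/W
ΔT = Q'·ΣR = 35.4 × 1.531 = 54.20 K
Heat flows outward, so T_out = T_in − ΔT = 74.9 − 54.20 = 20.7 °C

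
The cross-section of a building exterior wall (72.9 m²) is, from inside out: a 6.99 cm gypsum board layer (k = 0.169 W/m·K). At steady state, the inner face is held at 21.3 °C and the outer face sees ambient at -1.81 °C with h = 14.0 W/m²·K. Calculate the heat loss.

Treat each layer as a resistance in series:
  R_gypsum board = L/(kA) = 0.0699/(0.169·72.9) = 0.005674 K/W
  R_conv,out = 1/(hA) = 1/(14.0·72.9) = 9.798×10^-4 K/W
ΣR = 0.005674 + 9.798×10^-4 = 0.006654 K/W
Q = ΔT/ΣR = (21.3 °C − -1.81 °C)/0.006654 = 3470 W

Q = 3470 W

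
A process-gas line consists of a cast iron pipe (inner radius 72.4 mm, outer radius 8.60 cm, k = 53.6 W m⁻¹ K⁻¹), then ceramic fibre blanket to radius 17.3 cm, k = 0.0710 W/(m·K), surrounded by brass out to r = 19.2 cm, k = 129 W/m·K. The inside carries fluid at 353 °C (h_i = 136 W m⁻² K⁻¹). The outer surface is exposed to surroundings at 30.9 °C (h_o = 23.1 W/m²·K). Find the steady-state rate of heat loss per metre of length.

Q' = 199 W/m

Series thermal resistances, inner to outer:
  R'_conv,in = 1/(2πr h) = 1/(2π·0.0724·136) = 0.01616 m·K/W
  R'_cast iron = ln(0.0860/0.0724)/(2πk) = 0.1721/(2π·53.6) = 5.111×10^-4 m·K/W
  R'_ceramic fibre blanket = ln(0.173/0.0860)/(2πk) = 0.6989/(2π·0.0710) = 1.567 m·K/W
  R'_brass = ln(0.192/0.173)/(2πk) = 0.1042/(2π·129) = 1.286×10^-4 m·K/W
  R'_conv,out = 1/(2πr h) = 1/(2π·0.192·23.1) = 0.03588 m·K/W
ΣR = 0.01616 + 5.111×10^-4 + 1.567 + 1.286×10^-4 + 0.03588 = 1.620 m·K/W
Q' = ΔT/ΣR = (353 °C − 30.9 °C)/1.620 = 199 W/m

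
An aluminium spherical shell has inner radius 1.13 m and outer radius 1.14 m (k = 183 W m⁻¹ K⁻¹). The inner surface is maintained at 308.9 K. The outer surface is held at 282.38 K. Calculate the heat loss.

Q = 4πk·ΔT/(1/r₁ − 1/r₂) = 4π × 183 × 26.52 / (1/1.13 − 1/1.14) = 7.86×10^6 W

Q = 7860 kW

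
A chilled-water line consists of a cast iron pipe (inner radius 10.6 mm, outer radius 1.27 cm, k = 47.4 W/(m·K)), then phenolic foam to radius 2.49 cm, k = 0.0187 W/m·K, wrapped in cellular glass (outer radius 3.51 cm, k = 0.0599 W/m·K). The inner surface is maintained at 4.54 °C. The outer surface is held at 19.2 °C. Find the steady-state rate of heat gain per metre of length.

Resistance network (inner→outer):
  R'_cast iron = ln(0.0127/0.0106)/(2πk) = 0.1807/(2π·47.4) = 6.069×10^-4 m·K/W
  R'_phenolic foam = ln(0.0249/0.0127)/(2πk) = 0.6733/(2π·0.0187) = 5.730 m·K/W
  R'_cellular glass = ln(0.0351/0.0249)/(2πk) = 0.3433/(2π·0.0599) = 0.9122 m·K/W
ΣR = 6.069×10^-4 + 5.730 + 0.9122 = 6.643 m·K/W
Q' = ΔT/ΣR = (4.54 °C − 19.2 °C)/6.643 = -2.21 W/m
(Negative Q' ⇒ heat flows inward; heat gain = 2.21 W/m.)

Q' = 2.21 W/m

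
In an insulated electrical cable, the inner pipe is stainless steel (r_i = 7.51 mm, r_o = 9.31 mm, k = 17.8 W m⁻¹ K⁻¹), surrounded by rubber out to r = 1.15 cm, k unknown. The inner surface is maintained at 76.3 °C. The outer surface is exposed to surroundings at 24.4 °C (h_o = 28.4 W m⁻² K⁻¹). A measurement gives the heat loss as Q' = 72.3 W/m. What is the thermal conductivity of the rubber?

ΣR = ΔT/Q' = |76.3 − 24.4|/72.3 = 0.7178 m·K/W
Known resistances:
  R'_stainless steel = ln(0.00931/0.00751)/(2πk) = 0.2149/(2π·17.8) = 0.001921 m·K/W
  R'_conv,out = 1/(2πr h) = 1/(2π·0.0115·28.4) = 0.4873 m·K/W
R_rubber = ΣR − ΣR_known = 0.7178 − 0.4892 = 0.2286 m·K/W
ln(r₂/r₁)/(2πk) = 0.2286 ⇒ k = 0.2113/(2π·0.2286) = 0.147 W/m·K

k = 0.147 W/m·K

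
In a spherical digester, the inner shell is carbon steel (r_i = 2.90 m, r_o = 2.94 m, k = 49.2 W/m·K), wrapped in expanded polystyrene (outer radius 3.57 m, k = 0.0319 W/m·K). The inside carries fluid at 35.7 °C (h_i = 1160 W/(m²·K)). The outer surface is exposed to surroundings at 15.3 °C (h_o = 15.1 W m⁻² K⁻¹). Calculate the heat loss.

Series thermal resistances, inner to outer:
  R_conv,in = 1/(4πr²h) = 1/(4π·2.90²·1160) = 8.157×10^-6 K/W
  R_carbon steel = (1/2.90 − 1/2.94)/(4πk) = 0.004692/(4π·49.2) = 7.588×10^-6 K/W
  R_expanded polystyrene = (1/2.94 − 1/3.57)/(4πk) = 0.06002/(4π·0.0319) = 0.1497 K/W
  R_conv,out = 1/(4πr²h) = 1/(4π·3.57²·15.1) = 4.135×10^-4 K/W
ΣR = 8.157×10^-6 + 7.588×10^-6 + 0.1497 + 4.135×10^-4 = 0.1501 K/W
Q = ΔT/ΣR = (35.7 °C − 15.3 °C)/0.1501 = 136 W

Q = 136 W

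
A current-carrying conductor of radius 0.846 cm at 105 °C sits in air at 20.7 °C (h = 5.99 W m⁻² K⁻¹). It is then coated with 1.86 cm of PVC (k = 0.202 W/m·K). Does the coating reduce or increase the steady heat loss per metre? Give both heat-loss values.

increases: 26.8 → 44.4 W/m

Critical radius for a cylinder: r_cr = k/h = 0.0337 m = 3.37 cm.
Outer radius after coating: r₂ = 0.00846 + 0.0186 = 0.02706 m.
Since r₁ < r_cr and r₂ ≤ r_cr, the coating moves toward the maximum at r_cr — heat loss rises.
Bare: R = 1/(2πr₁h) = 3.141 m·K/W; Q = 84.3/3.141 = 26.8 W/m.
Coated: R = R_cond + R_conv = 1.898 m·K/W; Q = 84.3/1.898 = 44.4 W/m.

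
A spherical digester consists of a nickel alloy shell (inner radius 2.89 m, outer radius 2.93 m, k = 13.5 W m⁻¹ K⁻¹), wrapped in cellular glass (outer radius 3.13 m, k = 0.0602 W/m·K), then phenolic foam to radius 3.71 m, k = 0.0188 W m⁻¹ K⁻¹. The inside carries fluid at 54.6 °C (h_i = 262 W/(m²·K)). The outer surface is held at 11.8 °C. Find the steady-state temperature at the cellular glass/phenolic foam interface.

Treat each layer as a resistance in series:
  R_conv,in = 1/(4πr²h) = 1/(4π·2.89²·262) = 3.637×10^-5 K/W
  R_nickel alloy = (1/2.89 − 1/2.93)/(4πk) = 0.004724/(4π·13.5) = 2.785×10^-5 K/W
  R_cellular glass = (1/2.93 − 1/3.13)/(4πk) = 0.02181/(4π·0.0602) = 0.02883 K/W
  R_phenolic foam = (1/3.13 − 1/3.71)/(4πk) = 0.04995/(4π·0.0188) = 0.2114 K/W
ΣR = 3.637×10^-5 + 2.785×10^-5 + 0.02883 + 0.2114 = 0.2403 K/W
Q = ΔT/ΣR = (54.6 °C − 11.8 °C)/0.2403 = 178.1 W
From the inner boundary to the cellular glass/phenolic foam interface, ΣR_partial = 0.02889 K/W.
T_interface = T_in − Q·ΣR_partial = 54.6 °C − (178.1)(0.02889) = 49.5 °C

T = 49.5 °C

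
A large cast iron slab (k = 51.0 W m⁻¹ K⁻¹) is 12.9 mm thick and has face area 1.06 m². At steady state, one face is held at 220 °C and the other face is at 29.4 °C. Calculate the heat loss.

Q = kA·ΔT/L = 51.0 × 1.06 × |220 °C − 29.4 °C| / 0.0129 = 7.99×10^5 W

Q = 799 kW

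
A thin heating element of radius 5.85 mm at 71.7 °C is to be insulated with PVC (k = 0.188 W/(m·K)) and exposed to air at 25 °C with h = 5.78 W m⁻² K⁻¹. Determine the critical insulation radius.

For a cylinder, r_cr = k_ins/h = 0.188/5.78 = 0.0325 m = 3.25 cm

r_cr = 3.25 cm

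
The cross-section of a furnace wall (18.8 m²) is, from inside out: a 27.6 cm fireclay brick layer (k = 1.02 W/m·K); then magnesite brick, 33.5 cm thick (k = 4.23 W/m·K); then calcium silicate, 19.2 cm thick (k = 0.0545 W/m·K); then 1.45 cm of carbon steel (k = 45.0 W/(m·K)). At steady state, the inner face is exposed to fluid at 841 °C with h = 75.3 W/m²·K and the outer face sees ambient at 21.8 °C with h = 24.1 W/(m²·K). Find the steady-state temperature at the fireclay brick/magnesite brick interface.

T = 782 °C

Resistance network (inner→outer):
  R_conv,in = 1/(hA) = 1/(75.3·18.8) = 7.064×10^-4 K/W
  R_fireclay brick = L/(kA) = 0.276/(1.02·18.8) = 0.01439 K/W
  R_magnesite brick = L/(kA) = 0.335/(4.23·18.8) = 0.004213 K/W
  R_calcium silicate = L/(kA) = 0.192/(0.0545·18.8) = 0.1874 K/W
  R_carbon steel = L/(kA) = 0.0145/(45.0·18.8) = 1.714×10^-5 K/W
  R_conv,out = 1/(hA) = 1/(24.1·18.8) = 0.002207 K/W
ΣR = 7.064×10^-4 + 0.01439 + 0.004213 + 0.1874 + 1.714×10^-5 + 0.002207 = 0.2089 K/W
Q = ΔT/ΣR = (841 °C − 21.8 °C)/0.2089 = 3921 W
From the inner boundary to the fireclay brick/magnesite brick interface, ΣR_partial = 0.01510 K/W.
T_interface = T_in − Q·ΣR_partial = 841 °C − (3921)(0.01510) = 782 °C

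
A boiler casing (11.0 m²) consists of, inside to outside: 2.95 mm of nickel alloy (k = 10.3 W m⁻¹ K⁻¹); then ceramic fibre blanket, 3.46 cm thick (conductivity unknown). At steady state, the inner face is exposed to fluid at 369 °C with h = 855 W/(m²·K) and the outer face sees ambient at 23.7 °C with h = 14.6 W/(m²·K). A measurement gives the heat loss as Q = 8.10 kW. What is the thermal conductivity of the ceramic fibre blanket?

ΣR = ΔT/Q = |369 − 23.7|/8100 = 0.04263 K/W
Known resistances:
  R_conv,in = 1/(hA) = 1/(855·11.0) = 1.063×10^-4 K/W
  R_nickel alloy = L/(kA) = 0.00295/(10.3·11.0) = 2.604×10^-5 K/W
  R_conv,out = 1/(hA) = 1/(14.6·11.0) = 0.006227 K/W
R_ceramic fibre blanket = ΣR − ΣR_known = 0.04263 − 0.006359 = 0.03627 K/W
L/(kA) = 0.03627 ⇒ k = 0.0346/(0.03627·11.0) = 0.0867 W/m·K

k = 0.0867 W/m·K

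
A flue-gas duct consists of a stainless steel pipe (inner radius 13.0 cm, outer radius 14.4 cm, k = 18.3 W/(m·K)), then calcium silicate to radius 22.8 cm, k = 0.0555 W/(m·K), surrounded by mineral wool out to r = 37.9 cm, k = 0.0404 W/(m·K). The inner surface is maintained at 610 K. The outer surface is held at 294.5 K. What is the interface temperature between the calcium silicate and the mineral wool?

Resistance network (inner→outer):
  R'_stainless steel = ln(0.144/0.130)/(2πk) = 0.1023/(2π·18.3) = 8.895×10^-4 m·K/W
  R'_calcium silicate = ln(0.228/0.144)/(2πk) = 0.4595/(2π·0.0555) = 1.318 m·K/W
  R'_mineral wool = ln(0.379/0.228)/(2πk) = 0.5082/(2π·0.0404) = 2.002 m·K/W
ΣR = 8.895×10^-4 + 1.318 + 2.002 = 3.321 m·K/W
Q' = ΔT/ΣR = (610 K − 294.5 K)/3.321 = 95.00 W/m
From the inner boundary to the calcium silicate/mineral wool interface, ΣR_partial = 1.319 m·K/W.
T_interface = T_in − Q'·ΣR_partial = 610 K − (95.00)(1.319) = 485 K

T = 485 K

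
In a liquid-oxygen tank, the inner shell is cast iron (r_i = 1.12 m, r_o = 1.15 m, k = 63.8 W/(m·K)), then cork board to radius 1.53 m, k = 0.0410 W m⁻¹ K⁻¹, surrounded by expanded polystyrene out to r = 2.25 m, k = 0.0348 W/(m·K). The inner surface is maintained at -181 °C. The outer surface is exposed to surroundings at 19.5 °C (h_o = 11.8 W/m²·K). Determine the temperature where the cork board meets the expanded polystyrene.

T = -87.5 °C

Resistance network (inner→outer):
  R_cast iron = (1/1.12 − 1/1.15)/(4πk) = 0.02329/(4π·63.8) = 2.905×10^-5 K/W
  R_cork board = (1/1.15 − 1/1.53)/(4πk) = 0.2160/(4π·0.0410) = 0.4192 K/W
  R_expanded polystyrene = (1/1.53 − 1/2.25)/(4πk) = 0.2092/(4π·0.0348) = 0.4783 K/W
  R_conv,out = 1/(4πr²h) = 1/(4π·2.25²·11.8) = 0.001332 K/W
ΣR = 2.905×10^-5 + 0.4192 + 0.4783 + 0.001332 = 0.8989 K/W
Q = ΔT/ΣR = (-181 °C − 19.5 °C)/0.8989 = -223.1 W
From the inner boundary to the cork board/expanded polystyrene interface, ΣR_partial = 0.4192 K/W.
T_interface = T_in − Q·ΣR_partial = -181 °C − (-223.1)(0.4192) = -87.5 °C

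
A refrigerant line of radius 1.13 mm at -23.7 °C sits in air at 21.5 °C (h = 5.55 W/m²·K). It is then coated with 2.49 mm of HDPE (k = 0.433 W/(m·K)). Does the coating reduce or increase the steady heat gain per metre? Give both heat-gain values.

increases: 1.78 → 5.41 W/m

Critical radius for a cylinder: r_cr = k/h = 0.0780 m = 7.80 cm.
Outer radius after coating: r₂ = 0.00113 + 0.00249 = 0.00362 m.
Since r₁ < r_cr and r₂ ≤ r_cr, the coating moves toward the maximum at r_cr — heat gain rises.
Bare: R = 1/(2πr₁h) = 25.38 m·K/W; Q = 45.2/25.38 = 1.78 W/m.
Coated: R = R_cond + R_conv = 8.350 m·K/W; Q = 45.2/8.350 = 5.41 W/m.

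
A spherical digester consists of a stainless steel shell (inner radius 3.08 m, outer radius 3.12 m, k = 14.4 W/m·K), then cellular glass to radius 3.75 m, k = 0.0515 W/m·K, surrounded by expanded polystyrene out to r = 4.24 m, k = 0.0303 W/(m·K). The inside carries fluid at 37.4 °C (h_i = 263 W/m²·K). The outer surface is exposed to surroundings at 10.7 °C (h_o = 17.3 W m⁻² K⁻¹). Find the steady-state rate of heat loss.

Series thermal resistances, inner to outer:
  R_conv,in = 1/(4πr²h) = 1/(4π·3.08²·263) = 3.190×10^-5 K/W
  R_stainless steel = (1/3.08 − 1/3.12)/(4πk) = 0.004163/(4π·14.4) = 2.300×10^-5 K/W
  R_cellular glass = (1/3.12 − 1/3.75)/(4πk) = 0.05385/(4π·0.0515) = 0.08320 K/W
  R_expanded polystyrene = (1/3.75 − 1/4.24)/(4πk) = 0.03082/(4π·0.0303) = 0.08094 K/W
  R_conv,out = 1/(4πr²h) = 1/(4π·4.24²·17.3) = 2.559×10^-4 K/W
ΣR = 3.190×10^-5 + 2.300×10^-5 + 0.08320 + 0.08094 + 2.559×10^-4 = 0.1645 K/W
Q = ΔT/ΣR = (37.4 °C − 10.7 °C)/0.1645 = 162 W

Q = 162 W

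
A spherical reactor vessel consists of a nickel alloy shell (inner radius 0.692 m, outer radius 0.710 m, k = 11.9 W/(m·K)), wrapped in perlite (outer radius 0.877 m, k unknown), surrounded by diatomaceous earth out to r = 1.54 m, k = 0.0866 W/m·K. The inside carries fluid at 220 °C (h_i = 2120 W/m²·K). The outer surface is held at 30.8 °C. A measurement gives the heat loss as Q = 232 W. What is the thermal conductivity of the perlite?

ΣR = ΔT/Q = |220 − 30.8|/232 = 0.8155 K/W
Known resistances:
  R_conv,in = 1/(4πr²h) = 1/(4π·0.692²·2120) = 7.839×10^-5 K/W
  R_nickel alloy = (1/0.692 − 1/0.710)/(4πk) = 0.03664/(4π·11.9) = 2.450×10^-4 K/W
  R_diatomaceous earth = (1/0.877 − 1/1.54)/(4πk) = 0.4909/(4π·0.0866) = 0.4511 K/W
R_perlite = ΣR − ΣR_known = 0.8155 − 0.4514 = 0.3641 K/W
(1/r₁−1/r₂)/(4πk) = 0.3641 ⇒ k = 0.2682/(4π·0.3641) = 0.0586 W/m·K

k = 0.0586 W/m·K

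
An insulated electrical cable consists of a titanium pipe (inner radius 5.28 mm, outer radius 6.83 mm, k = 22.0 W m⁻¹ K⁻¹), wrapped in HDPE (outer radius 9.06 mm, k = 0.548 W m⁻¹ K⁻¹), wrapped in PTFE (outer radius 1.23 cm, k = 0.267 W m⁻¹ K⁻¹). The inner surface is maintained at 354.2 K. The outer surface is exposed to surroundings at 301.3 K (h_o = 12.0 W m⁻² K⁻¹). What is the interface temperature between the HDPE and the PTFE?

Series thermal resistances, inner to outer:
  R'_titanium = ln(0.00683/0.00528)/(2πk) = 0.2574/(2π·22.0) = 0.001862 m·K/W
  R'_HDPE = ln(0.00906/0.00683)/(2πk) = 0.2825/(2π·0.548) = 0.08206 m·K/W
  R'_PTFE = ln(0.0123/0.00906)/(2πk) = 0.3057/(2π·0.267) = 0.1822 m·K/W
  R'_conv,out = 1/(2πr h) = 1/(2π·0.0123·12.0) = 1.078 m·K/W
ΣR = 0.001862 + 0.08206 + 0.1822 + 1.078 = 1.344 m·K/W
Q' = ΔT/ΣR = (354.2 K − 301.3 K)/1.344 = 39.36 W/m
From the inner boundary to the HDPE/PTFE interface, ΣR_partial = 0.08392 m·K/W.
T_interface = T_in − Q'·ΣR_partial = 354.2 K − (39.36)(0.08392) = 350.9 K

T = 350.9 K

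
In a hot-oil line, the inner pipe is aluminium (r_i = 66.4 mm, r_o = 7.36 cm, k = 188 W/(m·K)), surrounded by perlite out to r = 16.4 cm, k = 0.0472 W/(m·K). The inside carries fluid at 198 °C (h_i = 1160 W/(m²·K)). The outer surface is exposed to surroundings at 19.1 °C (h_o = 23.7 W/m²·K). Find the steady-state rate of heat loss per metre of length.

Q' = 65.2 W/m

Series thermal resistances, inner to outer:
  R'_conv,in = 1/(2πr h) = 1/(2π·0.0664·1160) = 0.002066 m·K/W
  R'_aluminium = ln(0.0736/0.0664)/(2πk) = 0.1029/(2π·188) = 8.715×10^-5 m·K/W
  R'_perlite = ln(0.164/0.0736)/(2πk) = 0.8012/(2π·0.0472) = 2.702 m·K/W
  R'_conv,out = 1/(2πr h) = 1/(2π·0.164·23.7) = 0.04095 m·K/W
ΣR = 0.002066 + 8.715×10^-5 + 2.702 + 0.04095 = 2.745 m·K/W
Q' = ΔT/ΣR = (198 °C − 19.1 °C)/2.745 = 65.2 W/m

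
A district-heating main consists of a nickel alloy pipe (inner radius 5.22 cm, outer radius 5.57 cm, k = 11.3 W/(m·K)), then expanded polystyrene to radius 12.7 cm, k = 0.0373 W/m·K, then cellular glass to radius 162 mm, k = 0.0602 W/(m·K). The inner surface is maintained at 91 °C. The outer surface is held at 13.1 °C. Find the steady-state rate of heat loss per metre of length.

Series thermal resistances, inner to outer:
  R'_nickel alloy = ln(0.0557/0.0522)/(2πk) = 0.06490/(2π·11.3) = 9.141×10^-4 m·K/W
  R'_expanded polystyrene = ln(0.127/0.0557)/(2πk) = 0.8242/(2π·0.0373) = 3.517 m·K/W
  R'_cellular glass = ln(0.162/0.127)/(2πk) = 0.2434/(2π·0.0602) = 0.6435 m·K/W
ΣR = 9.141×10^-4 + 3.517 + 0.6435 = 4.161 m·K/W
Q' = ΔT/ΣR = (91 °C − 13.1 °C)/4.161 = 18.7 W/m

Q' = 18.7 W/m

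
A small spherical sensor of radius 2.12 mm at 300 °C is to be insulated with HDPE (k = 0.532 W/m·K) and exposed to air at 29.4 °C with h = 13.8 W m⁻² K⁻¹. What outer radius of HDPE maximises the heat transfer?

r_cr = 7.71 cm

For a sphere, r_cr = 2k_ins/h = 2·0.532/13.8 = 0.0771 m = 7.71 cm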